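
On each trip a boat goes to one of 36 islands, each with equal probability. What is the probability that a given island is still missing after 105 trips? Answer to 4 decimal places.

0.0519

On each trip the fixed island fails to appear with probability 35/36.
P(still missing after 105) = (35/36)^105 = 0.05193.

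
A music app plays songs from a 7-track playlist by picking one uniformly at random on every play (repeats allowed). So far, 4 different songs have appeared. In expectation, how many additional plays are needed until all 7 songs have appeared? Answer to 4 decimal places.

12.8333

From k distinct to k+1 distinct takes on average 7/(7-k) plays.
Sum over k = 4,...,6: E = 7/3 + 7/2 + 7/1 = 12.83333.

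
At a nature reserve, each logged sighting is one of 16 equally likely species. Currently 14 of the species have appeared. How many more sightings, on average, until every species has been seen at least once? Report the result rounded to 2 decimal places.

24.00

With k distinct species already seen, the next new one takes an expected 16/(16-k) sightings.
Sum over k = 14,...,15: E = 16/2 + 16/1 = 24.000.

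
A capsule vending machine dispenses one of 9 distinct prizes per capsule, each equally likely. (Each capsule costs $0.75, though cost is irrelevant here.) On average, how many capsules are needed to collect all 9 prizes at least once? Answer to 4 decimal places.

25.4607

The wait to go from k to k+1 distinct prizes is geometric with mean 9/(9-k).
E[T] = 9/9 + 9/8 + 9/7 + ... + 9/2 + 9/1 = 9·H_{9}.
H_{9} = 2.82897, so E[T] = 25.46071.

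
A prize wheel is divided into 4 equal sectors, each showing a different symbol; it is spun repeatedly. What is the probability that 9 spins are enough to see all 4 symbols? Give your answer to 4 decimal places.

Let A_i be the event that symbol i is missing after 9 spins. By inclusion–exclusion on the A_i,
P(all seen) = Σ_{j=0}^{4} (-1)^j C(4,j)((4-j)/4)^9
= 1.00000 - 0.30034 + 0.01172 - 0.00002 + 0.00000
= 0.71136.

0.7114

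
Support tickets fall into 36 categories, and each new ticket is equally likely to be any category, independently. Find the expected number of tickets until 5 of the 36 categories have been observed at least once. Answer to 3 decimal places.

With k distinct categories already seen, the next new one arrives after an expected 36/(36-k) tickets.
Sum over k = 0,...,4: E = 36/36 + 36/35 + 36/34 + 36/33 + 36/32 = 5.3033.

5.303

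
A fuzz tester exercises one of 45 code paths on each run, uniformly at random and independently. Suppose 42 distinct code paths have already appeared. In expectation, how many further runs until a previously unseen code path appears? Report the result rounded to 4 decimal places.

15.0000

Each run yields a new code path with probability (45-42)/45 = 3/45, so the wait is geometric with mean 45/3.
E = 45/3 = 15.00000.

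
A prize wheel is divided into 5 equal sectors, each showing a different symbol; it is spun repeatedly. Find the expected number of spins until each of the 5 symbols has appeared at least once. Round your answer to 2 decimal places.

11.42

Split into phases: going from k distinct to k+1 distinct takes on average 5/(5-k) spins.
E[T] = 5/5 + 5/4 + 5/3 + 5/2 + 5/1 = 5·H_{5}.
H_{5} = 2.283, so E[T] = 11.417.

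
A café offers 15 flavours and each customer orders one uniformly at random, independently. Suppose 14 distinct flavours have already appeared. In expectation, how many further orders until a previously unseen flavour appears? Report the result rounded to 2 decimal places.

Each order yields a new flavour with probability (15-14)/15 = 1/15, so the wait is geometric with mean 15/1.
E = 15/1 = 15.000.

15.00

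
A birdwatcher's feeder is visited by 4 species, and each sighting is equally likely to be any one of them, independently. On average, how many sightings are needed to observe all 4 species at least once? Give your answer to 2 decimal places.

8.33

The wait to go from k to k+1 distinct species is geometric with mean 4/(4-k).
E[T] = 4/4 + 4/3 + 4/2 + 4/1 = 4·H_{4}.
H_{4} = 2.083, so E[T] = 8.333.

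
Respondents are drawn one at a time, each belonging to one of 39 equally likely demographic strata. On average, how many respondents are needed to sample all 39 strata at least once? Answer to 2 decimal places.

The wait to go from k to k+1 distinct strata is geometric with mean 39/(39-k).
E[T] = 39/39 + 39/38 + 39/37 + ... + 39/2 + 39/1 = 39·H_{39}.
H_{39} = 4.254, so E[T] = 165.888.

165.89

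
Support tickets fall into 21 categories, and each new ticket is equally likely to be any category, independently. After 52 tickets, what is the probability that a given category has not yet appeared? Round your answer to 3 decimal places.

On each ticket the fixed category fails to appear with probability 20/21.
P(still missing after 52) = (20/21)^52 = 0.0791.

0.079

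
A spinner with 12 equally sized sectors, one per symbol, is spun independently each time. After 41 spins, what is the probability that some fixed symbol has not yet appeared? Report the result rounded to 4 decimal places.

On each spin the fixed symbol fails to appear with probability 11/12.
P(still missing after 41) = (11/12)^41 = 0.02823.

0.0282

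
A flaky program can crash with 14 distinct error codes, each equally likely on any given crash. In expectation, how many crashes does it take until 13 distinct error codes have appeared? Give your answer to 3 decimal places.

With k distinct error codes already seen, the next new one arrives after an expected 14/(14-k) crashes.
Sum over k = 0,...,12: E = 14/14 + 14/13 + 14/12 + ... + 14/3 + 14/2 = 31.5219.

31.522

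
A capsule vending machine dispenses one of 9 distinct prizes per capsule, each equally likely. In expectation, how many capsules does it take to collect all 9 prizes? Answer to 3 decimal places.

25.461

The wait to go from k to k+1 distinct prizes is geometric with mean 9/(9-k).
E[T] = 9/9 + 9/8 + 9/7 + ... + 9/2 + 9/1 = 9·H_{9}.
H_{9} = 2.8290, so E[T] = 25.4607.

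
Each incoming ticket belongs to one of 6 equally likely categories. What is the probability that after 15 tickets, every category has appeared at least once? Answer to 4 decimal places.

0.6442

Let A_i be the event that category i is missing after 15 tickets. By inclusion–exclusion on the A_i,
P(all seen) = Σ_{j=0}^{6} (-1)^j C(6,j)((6-j)/6)^15
= 1.00000 - 0.38943 + 0.03425 - 0.00061 + 0.00000 - 0.00000 + 0.00000
= 0.64421.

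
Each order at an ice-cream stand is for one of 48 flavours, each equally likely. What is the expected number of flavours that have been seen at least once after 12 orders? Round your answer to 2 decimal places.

For each flavour, P(seen in 12 orders) = 1 - (47/48)^12 = 0.223.
By linearity of expectation, E[distinct seen] = 48·(1 - (47/48)^12) = 10.716.

10.72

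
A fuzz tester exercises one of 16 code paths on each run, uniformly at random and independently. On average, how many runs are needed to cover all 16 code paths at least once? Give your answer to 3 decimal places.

54.092

Split into phases: going from k distinct to k+1 distinct takes on average 16/(16-k) runs.
E[T] = 16/16 + 16/15 + 16/14 + ... + 16/2 + 16/1 = 16·H_{16}.
H_{16} = 3.3807, so E[T] = 54.0917.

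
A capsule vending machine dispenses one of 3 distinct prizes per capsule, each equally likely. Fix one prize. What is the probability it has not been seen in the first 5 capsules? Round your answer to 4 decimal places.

0.1317

On each capsule the fixed prize fails to appear with probability 2/3.
P(still missing after 5) = (2/3)^5 = 0.13169.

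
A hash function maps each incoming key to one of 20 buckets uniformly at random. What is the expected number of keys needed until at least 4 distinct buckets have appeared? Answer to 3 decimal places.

Going from k to k+1 distinct takes a geometric number of keys with mean 20/(20-k).
Sum over k = 0,...,3: E = 20/20 + 20/19 + 20/18 + 20/17 = 4.3402.

4.340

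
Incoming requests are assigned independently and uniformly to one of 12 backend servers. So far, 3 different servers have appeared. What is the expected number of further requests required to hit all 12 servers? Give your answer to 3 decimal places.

33.948

With k distinct servers already seen, the next new one takes an expected 12/(12-k) requests.
Sum over k = 3,...,11: E = 12/9 + 12/8 + 12/7 + ... + 12/2 + 12/1 = 33.9476.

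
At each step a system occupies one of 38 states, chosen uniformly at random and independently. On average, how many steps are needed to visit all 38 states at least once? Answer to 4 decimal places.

After k distinct states have appeared, the next step gives a new one with probability (38-k)/38, so the expected wait for the (k+1)-th is 38/(38-k).
E[T] = 38/38 + 38/37 + 38/36 + ... + 38/2 + 38/1 = 38·H_{38}.
H_{38} = 4.22790, so E[T] = 160.66028.

160.6603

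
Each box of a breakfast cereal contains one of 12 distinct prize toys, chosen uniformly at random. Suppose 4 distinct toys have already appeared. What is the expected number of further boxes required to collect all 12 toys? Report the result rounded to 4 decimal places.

32.6143

From k distinct to k+1 distinct takes on average 12/(12-k) boxes.
Sum over k = 4,...,11: E = 12/8 + 12/7 + 12/6 + ... + 12/2 + 12/1 = 32.61429.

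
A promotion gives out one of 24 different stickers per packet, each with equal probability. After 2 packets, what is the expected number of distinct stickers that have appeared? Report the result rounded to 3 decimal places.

1.958

For each sticker, P(seen in 2 packets) = 1 - (23/24)^2 = 0.0816.
By linearity of expectation, E[distinct seen] = 24·(1 - (23/24)^2) = 1.9583.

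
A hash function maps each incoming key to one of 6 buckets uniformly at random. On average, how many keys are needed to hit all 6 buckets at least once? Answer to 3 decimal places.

14.700

Split into phases: going from k distinct to k+1 distinct takes on average 6/(6-k) keys.
E[T] = 6/6 + 6/5 + 6/4 + 6/3 + 6/2 + 6/1 = 6·H_{6}.
H_{6} = 2.4500, so E[T] = 14.7000.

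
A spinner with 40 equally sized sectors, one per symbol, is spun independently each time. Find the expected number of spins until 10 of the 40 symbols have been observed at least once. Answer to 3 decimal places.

With k distinct symbols already seen, the next new one arrives after an expected 40/(40-k) spins.
Sum over k = 0,...,9: E = 40/40 + 40/39 + 40/38 + ... + 40/32 + 40/31 = 11.3422.

11.342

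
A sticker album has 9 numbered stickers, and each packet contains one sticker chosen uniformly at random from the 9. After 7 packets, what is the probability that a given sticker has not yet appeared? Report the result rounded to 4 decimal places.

0.4385

On each packet the fixed sticker fails to appear with probability 8/9.
P(still missing after 7) = (8/9)^7 = 0.43846.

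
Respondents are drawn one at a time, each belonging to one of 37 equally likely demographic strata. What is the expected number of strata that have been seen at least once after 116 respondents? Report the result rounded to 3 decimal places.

35.459

For each stratum, P(seen in 116 respondents) = 1 - (36/37)^116 = 0.9583.
By linearity of expectation, E[distinct seen] = 37·(1 - (36/37)^116) = 35.4587.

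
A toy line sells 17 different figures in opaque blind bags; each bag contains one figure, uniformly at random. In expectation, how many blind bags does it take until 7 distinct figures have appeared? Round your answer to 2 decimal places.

8.68

With k distinct figures already seen, the next new one arrives after an expected 17/(17-k) blind bags.
Sum over k = 0,...,6: E = 17/17 + 17/16 + 17/15 + ... + 17/12 + 17/11 = 8.680.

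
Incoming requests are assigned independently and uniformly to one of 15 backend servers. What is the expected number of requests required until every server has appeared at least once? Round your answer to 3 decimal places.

After k distinct servers have appeared, the next request gives a new one with probability (15-k)/15, so the expected wait for the (k+1)-th is 15/(15-k).
E[T] = 15/15 + 15/14 + 15/13 + ... + 15/2 + 15/1 = 15·H_{15}.
H_{15} = 3.3182, so E[T] = 49.7734.

49.773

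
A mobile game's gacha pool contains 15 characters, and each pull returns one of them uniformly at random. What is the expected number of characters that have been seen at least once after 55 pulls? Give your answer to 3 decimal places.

For each character, P(seen in 55 pulls) = 1 - (14/15)^55 = 0.9775.
By linearity of expectation, E[distinct seen] = 15·(1 - (14/15)^55) = 14.6626.

14.663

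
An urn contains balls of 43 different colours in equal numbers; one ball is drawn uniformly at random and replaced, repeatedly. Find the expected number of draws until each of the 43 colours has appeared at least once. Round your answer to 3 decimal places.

Split into phases: going from k distinct to k+1 distinct takes on average 43/(43-k) draws.
E[T] = 43/43 + 43/42 + 43/41 + ... + 43/2 + 43/1 = 43·H_{43}.
H_{43} = 4.3500, so E[T] = 187.0499.

187.050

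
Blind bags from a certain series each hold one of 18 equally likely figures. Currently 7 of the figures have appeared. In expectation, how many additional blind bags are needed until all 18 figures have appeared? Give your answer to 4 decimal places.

54.3578

From k distinct to k+1 distinct takes on average 18/(18-k) blind bags.
Sum over k = 7,...,17: E = 18/11 + 18/10 + 18/9 + ... + 18/2 + 18/1 = 54.35779.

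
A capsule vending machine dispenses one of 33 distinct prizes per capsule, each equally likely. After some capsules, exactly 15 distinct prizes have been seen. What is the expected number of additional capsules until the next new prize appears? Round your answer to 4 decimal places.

The number of capsules until the next new prize is geometric with success probability 18/33, so its mean is 33/18.
E = 33/18 = 1.83333.

1.8333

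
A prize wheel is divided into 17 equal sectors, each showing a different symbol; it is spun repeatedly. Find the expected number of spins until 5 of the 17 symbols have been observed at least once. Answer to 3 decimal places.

With k distinct symbols already seen, the next new one arrives after an expected 17/(17-k) spins.
Sum over k = 0,...,4: E = 17/17 + 17/16 + 17/15 + 17/14 + 17/13 = 5.7178.

5.718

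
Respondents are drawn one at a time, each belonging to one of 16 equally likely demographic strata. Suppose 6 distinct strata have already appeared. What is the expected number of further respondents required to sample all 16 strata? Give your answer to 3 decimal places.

46.863

From k distinct to k+1 distinct takes on average 16/(16-k) respondents.
Sum over k = 6,...,15: E = 16/10 + 16/9 + 16/8 + ... + 16/2 + 16/1 = 46.8635.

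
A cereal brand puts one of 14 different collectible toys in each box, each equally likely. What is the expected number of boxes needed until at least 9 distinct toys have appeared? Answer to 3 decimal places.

13.555

With k distinct toys already seen, the next new one arrives after an expected 14/(14-k) boxes.
Sum over k = 0,...,8: E = 14/14 + 14/13 + 14/12 + ... + 14/7 + 14/6 = 13.5552.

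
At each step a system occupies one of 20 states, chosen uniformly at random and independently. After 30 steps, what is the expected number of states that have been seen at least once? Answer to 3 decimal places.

15.707

For each state, P(seen in 30 steps) = 1 - (19/20)^30 = 0.7854.
By linearity of expectation, E[distinct seen] = 20·(1 - (19/20)^30) = 15.7072.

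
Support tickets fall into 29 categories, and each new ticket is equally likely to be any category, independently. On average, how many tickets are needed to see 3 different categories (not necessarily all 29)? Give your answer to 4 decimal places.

Going from k to k+1 distinct takes a geometric number of tickets with mean 29/(29-k).
Sum over k = 0,...,2: E = 29/29 + 29/28 + 29/27 = 3.10979.

3.1098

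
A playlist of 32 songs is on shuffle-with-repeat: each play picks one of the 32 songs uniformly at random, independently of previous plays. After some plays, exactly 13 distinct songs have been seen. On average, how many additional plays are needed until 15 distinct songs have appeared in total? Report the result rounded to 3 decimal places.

The wait to go from k to k+1 distinct songs is geometric with mean 32/(32-k).
Sum over k = 13,...,14: E = 32/19 + 32/18 = 3.4620.

3.462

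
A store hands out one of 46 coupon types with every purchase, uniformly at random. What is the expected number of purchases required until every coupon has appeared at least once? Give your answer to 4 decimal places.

203.1676

Split into phases: going from k distinct to k+1 distinct takes on average 46/(46-k) purchases.
E[T] = 46/46 + 46/45 + 46/44 + ... + 46/2 + 46/1 = 46·H_{46}.
H_{46} = 4.41669, so E[T] = 203.16761.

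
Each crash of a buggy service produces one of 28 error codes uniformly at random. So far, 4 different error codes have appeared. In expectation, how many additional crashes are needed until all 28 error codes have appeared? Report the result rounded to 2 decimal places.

105.73

From k distinct to k+1 distinct takes on average 28/(28-k) crashes.
Sum over k = 4,...,27: E = 28/24 + 28/23 + 28/22 + ... + 28/2 + 28/1 = 105.727.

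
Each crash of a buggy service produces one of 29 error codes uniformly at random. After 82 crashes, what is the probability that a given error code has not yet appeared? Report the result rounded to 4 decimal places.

0.0563

Each crash misses the fixed error code with probability (29-1)/29 = 28/29, independently.
P(still missing after 82) = (28/29)^82 = 0.05628.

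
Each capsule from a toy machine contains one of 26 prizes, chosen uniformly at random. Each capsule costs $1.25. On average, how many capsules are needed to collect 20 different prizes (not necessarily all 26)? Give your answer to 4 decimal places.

Going from k to k+1 distinct takes a geometric number of capsules with mean 26/(26-k).
Sum over k = 0,...,19: E = 26/26 + 26/25 + 26/24 + ... + 26/8 + 26/7 = 36.51491.

36.5149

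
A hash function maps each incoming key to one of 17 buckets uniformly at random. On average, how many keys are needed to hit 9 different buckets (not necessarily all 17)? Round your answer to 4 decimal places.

12.2688

Going from k to k+1 distinct takes a geometric number of keys with mean 17/(17-k).
Sum over k = 0,...,8: E = 17/17 + 17/16 + 17/15 + ... + 17/10 + 17/9 = 12.26882.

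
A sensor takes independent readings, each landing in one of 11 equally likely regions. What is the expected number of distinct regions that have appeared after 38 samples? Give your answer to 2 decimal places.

For each region, P(seen in 38 samples) = 1 - (10/11)^38 = 0.973.
By linearity of expectation, E[distinct seen] = 11·(1 - (10/11)^38) = 10.706.

10.71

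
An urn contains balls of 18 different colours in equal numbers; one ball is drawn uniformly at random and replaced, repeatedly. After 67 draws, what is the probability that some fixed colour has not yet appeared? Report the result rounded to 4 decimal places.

On each draw the fixed colour fails to appear with probability 17/18.
P(still missing after 67) = (17/18)^67 = 0.02172.

0.0217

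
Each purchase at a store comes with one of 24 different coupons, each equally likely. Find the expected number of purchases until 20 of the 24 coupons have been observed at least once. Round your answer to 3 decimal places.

Going from k to k+1 distinct takes a geometric number of purchases with mean 24/(24-k).
Sum over k = 0,...,19: E = 24/24 + 24/23 + 24/22 + ... + 24/6 + 24/5 = 40.6230.

40.623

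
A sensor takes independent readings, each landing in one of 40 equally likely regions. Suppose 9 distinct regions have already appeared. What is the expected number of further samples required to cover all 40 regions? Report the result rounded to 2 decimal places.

161.09

From k distinct to k+1 distinct takes on average 40/(40-k) samples.
Sum over k = 9,...,39: E = 40/31 + 40/30 + 40/29 + ... + 40/2 + 40/1 = 161.090.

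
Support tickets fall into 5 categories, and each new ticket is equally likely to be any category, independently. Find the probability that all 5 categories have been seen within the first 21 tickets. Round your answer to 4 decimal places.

Let A_i be the event that category i is missing after 21 tickets. By inclusion–exclusion on the A_i,
P(all seen) = Σ_{j=0}^{5} (-1)^j C(5,j)((5-j)/5)^21
= 1.00000 - 0.04612 + 0.00022 - 0.00000 + 0.00000 - 0.00000
= 0.95410.

0.9541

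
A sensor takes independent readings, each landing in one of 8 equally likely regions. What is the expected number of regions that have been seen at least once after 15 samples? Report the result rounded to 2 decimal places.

6.92

For each region, P(seen in 15 samples) = 1 - (7/8)^15 = 0.865.
By linearity of expectation, E[distinct seen] = 8·(1 - (7/8)^15) = 6.921.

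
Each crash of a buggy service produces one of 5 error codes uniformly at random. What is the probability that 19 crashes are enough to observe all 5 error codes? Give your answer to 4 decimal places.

0.9286

By inclusion–exclusion over which error codes are missing,
P(all seen) = Σ_{j=0}^{5} (-1)^j C(5,j)((5-j)/5)^19
= 1.00000 - 0.07206 + 0.00061 - 0.00000 + 0.00000 - 0.00000
= 0.92855.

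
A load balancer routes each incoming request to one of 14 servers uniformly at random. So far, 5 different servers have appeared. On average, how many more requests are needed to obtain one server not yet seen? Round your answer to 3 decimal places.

1.556

Each request yields a new server with probability (14-5)/14 = 9/14, so the wait is geometric with mean 14/9.
E = 14/9 = 1.5556.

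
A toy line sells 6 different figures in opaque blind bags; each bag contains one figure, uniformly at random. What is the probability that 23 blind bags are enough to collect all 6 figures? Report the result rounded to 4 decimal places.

By inclusion–exclusion over which figures are missing,
P(all seen) = Σ_{j=0}^{6} (-1)^j C(6,j)((6-j)/6)^23
= 1.00000 - 0.09057 + 0.00134 - 0.00000 + 0.00000 - 0.00000 + 0.00000
= 0.91076.

0.9108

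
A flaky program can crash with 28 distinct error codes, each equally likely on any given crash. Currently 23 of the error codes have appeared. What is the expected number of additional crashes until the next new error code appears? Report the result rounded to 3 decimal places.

5.600

The number of crashes until the next new error code is geometric with success probability 5/28, so its mean is 28/5.
E = 28/5 = 5.6000.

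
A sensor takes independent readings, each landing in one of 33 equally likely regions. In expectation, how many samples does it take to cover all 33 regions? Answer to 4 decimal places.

134.9303

Split into phases: going from k distinct to k+1 distinct takes on average 33/(33-k) samples.
E[T] = 33/33 + 33/32 + 33/31 + ... + 33/2 + 33/1 = 33·H_{33}.
H_{33} = 4.08880, so E[T] = 134.93034.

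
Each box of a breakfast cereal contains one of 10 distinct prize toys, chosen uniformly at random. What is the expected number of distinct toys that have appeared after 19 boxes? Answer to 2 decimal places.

8.65

For each toy, P(seen in 19 boxes) = 1 - (9/10)^19 = 0.865.
By linearity of expectation, E[distinct seen] = 10·(1 - (9/10)^19) = 8.649.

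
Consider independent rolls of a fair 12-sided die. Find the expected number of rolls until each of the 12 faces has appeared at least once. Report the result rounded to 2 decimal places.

After k distinct faces have appeared, the next roll gives a new one with probability (12-k)/12, so the expected wait for the (k+1)-th is 12/(12-k).
E[T] = 12/12 + 12/11 + 12/10 + ... + 12/2 + 12/1 = 12·H_{12}.
H_{12} = 3.103, so E[T] = 37.239.

37.24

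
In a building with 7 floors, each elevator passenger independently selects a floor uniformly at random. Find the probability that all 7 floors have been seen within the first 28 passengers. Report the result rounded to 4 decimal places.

By inclusion–exclusion over which floors are missing,
P(all seen) = Σ_{j=0}^{7} (-1)^j C(7,j)((7-j)/7)^28
= 1.00000 - 0.09345 + 0.00170 - 0.00001 + 0.00000 - 0.00000 + 0.00000 - 0.00000
= 0.90824.

0.9082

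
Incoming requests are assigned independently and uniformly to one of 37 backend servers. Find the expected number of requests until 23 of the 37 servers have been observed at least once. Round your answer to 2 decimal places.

35.15

Going from k to k+1 distinct takes a geometric number of requests with mean 37/(37-k).
Sum over k = 0,...,22: E = 37/37 + 37/36 + 37/35 + ... + 37/16 + 37/15 = 35.151.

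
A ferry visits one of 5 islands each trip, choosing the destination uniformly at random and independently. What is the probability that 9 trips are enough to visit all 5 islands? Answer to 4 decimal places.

By inclusion–exclusion over which islands are missing,
P(all seen) = Σ_{j=0}^{5} (-1)^j C(5,j)((5-j)/5)^9
= 1.00000 - 0.67109 + 0.10078 - 0.00262 + 0.00000 - 0.00000
= 0.42707.

0.4271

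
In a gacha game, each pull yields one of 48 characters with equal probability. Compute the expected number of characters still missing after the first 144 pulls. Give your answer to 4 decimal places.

2.3152

For each character, P(unseen after 144) = (47/48)^144 = 0.04823.
By linearity of expectation, E[unseen] = 48·(47/48)^144 = 2.31523.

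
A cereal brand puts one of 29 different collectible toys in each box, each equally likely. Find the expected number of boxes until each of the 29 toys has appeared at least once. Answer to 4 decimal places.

Split into phases: going from k distinct to k+1 distinct takes on average 29/(29-k) boxes.
E[T] = 29/29 + 29/28 + 29/27 + ... + 29/2 + 29/1 = 29·H_{29}.
H_{29} = 3.96165, so E[T] = 114.88796.

114.8880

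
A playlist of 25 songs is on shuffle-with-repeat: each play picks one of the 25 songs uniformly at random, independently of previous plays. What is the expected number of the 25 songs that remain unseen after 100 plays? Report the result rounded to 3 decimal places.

0.422

For each song, P(unseen after 100) = (24/25)^100 = 0.0169.
By linearity of expectation, E[unseen] = 25·(24/25)^100 = 0.4218.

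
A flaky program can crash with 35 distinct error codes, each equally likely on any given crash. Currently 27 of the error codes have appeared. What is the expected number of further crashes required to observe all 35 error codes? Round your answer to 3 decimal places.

95.125

The wait to go from k to k+1 distinct error codes is geometric with mean 35/(35-k).
Sum over k = 27,...,34: E = 35/8 + 35/7 + 35/6 + ... + 35/2 + 35/1 = 95.1250.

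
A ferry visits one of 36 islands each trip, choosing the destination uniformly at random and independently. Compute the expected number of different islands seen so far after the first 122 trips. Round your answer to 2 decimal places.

34.84

For each island, P(seen in 122 trips) = 1 - (35/36)^122 = 0.968.
By linearity of expectation, E[distinct seen] = 36·(1 - (35/36)^122) = 34.842.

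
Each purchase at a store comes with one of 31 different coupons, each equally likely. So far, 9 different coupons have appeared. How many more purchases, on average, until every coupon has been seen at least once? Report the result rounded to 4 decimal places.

From k distinct to k+1 distinct takes on average 31/(31-k) purchases.
Sum over k = 9,...,30: E = 31/22 + 31/21 + 31/20 + ... + 31/2 + 31/1 = 114.41521.

114.4152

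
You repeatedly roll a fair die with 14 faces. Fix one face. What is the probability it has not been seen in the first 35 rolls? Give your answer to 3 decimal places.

Each roll misses the fixed face with probability (14-1)/14 = 13/14, independently.
P(still missing after 35) = (13/14)^35 = 0.0747.

0.075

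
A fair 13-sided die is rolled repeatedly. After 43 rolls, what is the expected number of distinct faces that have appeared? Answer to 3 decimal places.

12.584

For each face, P(seen in 43 rolls) = 1 - (12/13)^43 = 0.9680.
By linearity of expectation, E[distinct seen] = 13·(1 - (12/13)^43) = 12.5839.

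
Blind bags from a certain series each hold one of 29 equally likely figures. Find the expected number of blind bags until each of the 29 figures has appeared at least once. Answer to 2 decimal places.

The wait to go from k to k+1 distinct figures is geometric with mean 29/(29-k).
E[T] = 29/29 + 29/28 + 29/27 + ... + 29/2 + 29/1 = 29·H_{29}.
H_{29} = 3.962, so E[T] = 114.888.

114.89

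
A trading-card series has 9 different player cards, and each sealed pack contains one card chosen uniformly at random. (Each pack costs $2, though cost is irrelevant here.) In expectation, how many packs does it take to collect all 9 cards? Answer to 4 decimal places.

Split into phases: going from k distinct to k+1 distinct takes on average 9/(9-k) packs.
E[T] = 9/9 + 9/8 + 9/7 + ... + 9/2 + 9/1 = 9·H_{9}.
H_{9} = 2.82897, so E[T] = 25.46071.

25.4607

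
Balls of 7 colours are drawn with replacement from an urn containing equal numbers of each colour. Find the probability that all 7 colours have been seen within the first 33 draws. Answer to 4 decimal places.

0.9571

Let A_i be the event that colour i is missing after 33 draws. By inclusion–exclusion on the A_i,
P(all seen) = Σ_{j=0}^{7} (-1)^j C(7,j)((7-j)/7)^33
= 1.00000 - 0.04324 + 0.00032 - 0.00000 + 0.00000 - 0.00000 + 0.00000 - 0.00000
= 0.95708.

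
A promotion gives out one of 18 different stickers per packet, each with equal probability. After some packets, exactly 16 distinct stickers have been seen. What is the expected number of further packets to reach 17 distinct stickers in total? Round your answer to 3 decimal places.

From k distinct to k+1 distinct takes on average 18/(18-k) packets.
Only the k = 16 term is needed: E = 18/2 = 9.0000.

9.000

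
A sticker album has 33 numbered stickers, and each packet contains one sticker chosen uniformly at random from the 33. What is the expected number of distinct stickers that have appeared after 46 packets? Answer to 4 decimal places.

24.9874

For each sticker, P(seen in 46 packets) = 1 - (32/33)^46 = 0.75719.
By linearity of expectation, E[distinct seen] = 33·(1 - (32/33)^46) = 24.98743.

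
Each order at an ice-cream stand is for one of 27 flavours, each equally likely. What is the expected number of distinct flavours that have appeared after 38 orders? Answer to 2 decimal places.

20.57

For each flavour, P(seen in 38 orders) = 1 - (26/27)^38 = 0.762.
By linearity of expectation, E[distinct seen] = 27·(1 - (26/27)^38) = 20.565.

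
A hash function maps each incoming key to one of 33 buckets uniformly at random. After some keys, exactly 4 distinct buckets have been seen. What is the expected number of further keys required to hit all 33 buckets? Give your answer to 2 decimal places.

From k distinct to k+1 distinct takes on average 33/(33-k) keys.
Sum over k = 4,...,32: E = 33/29 + 33/28 + 33/27 + ... + 33/2 + 33/1 = 130.735.

130.73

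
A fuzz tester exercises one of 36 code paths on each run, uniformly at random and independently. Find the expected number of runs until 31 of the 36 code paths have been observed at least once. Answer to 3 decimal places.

68.084

Going from k to k+1 distinct takes a geometric number of runs with mean 36/(36-k).
Sum over k = 0,...,30: E = 36/36 + 36/35 + 36/34 + ... + 36/7 + 36/6 = 68.0841.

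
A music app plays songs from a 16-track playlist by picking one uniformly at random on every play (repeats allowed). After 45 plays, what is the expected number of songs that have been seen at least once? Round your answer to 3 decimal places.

15.123

For each song, P(seen in 45 plays) = 1 - (15/16)^45 = 0.9452.
By linearity of expectation, E[distinct seen] = 16·(1 - (15/16)^45) = 15.1233.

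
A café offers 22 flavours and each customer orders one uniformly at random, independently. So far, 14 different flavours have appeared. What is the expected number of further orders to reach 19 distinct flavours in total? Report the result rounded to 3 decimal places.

19.460

With k distinct flavours already seen, the next new one takes an expected 22/(22-k) orders.
Sum over k = 14,...,18: E = 22/8 + 22/7 + 22/6 + 22/5 + 22/4 = 19.4595.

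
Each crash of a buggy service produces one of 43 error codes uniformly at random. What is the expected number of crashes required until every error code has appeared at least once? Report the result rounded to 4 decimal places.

187.0499

The wait to go from k to k+1 distinct error codes is geometric with mean 43/(43-k).
E[T] = 43/43 + 43/42 + 43/41 + ... + 43/2 + 43/1 = 43·H_{43}.
H_{43} = 4.35000, so E[T] = 187.04994.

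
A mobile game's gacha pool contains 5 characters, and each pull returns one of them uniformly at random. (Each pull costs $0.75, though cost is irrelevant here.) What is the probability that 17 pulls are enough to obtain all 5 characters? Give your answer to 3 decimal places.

0.889

By inclusion–exclusion over which characters are missing,
P(all seen) = Σ_{j=0}^{5} (-1)^j C(5,j)((5-j)/5)^17
= 1.0000 - 0.1126 + 0.0017 - 0.0000 + 0.0000 - 0.0000
= 0.8891.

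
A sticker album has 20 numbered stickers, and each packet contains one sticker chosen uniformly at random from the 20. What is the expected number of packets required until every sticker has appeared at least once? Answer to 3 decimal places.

The wait to go from k to k+1 distinct stickers is geometric with mean 20/(20-k).
E[T] = 20/20 + 20/19 + 20/18 + ... + 20/2 + 20/1 = 20·H_{20}.
H_{20} = 3.5977, so E[T] = 71.9548.

71.955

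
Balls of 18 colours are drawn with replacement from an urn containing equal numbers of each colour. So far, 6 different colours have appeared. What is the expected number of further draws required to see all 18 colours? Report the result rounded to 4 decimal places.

From k distinct to k+1 distinct takes on average 18/(18-k) draws.
Sum over k = 6,...,17: E = 18/12 + 18/11 + 18/10 + ... + 18/2 + 18/1 = 55.85779.

55.8578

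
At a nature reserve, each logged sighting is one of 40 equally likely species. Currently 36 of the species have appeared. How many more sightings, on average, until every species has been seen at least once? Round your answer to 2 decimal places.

With k distinct species already seen, the next new one takes an expected 40/(40-k) sightings.
Sum over k = 36,...,39: E = 40/4 + 40/3 + 40/2 + 40/1 = 83.333.

83.33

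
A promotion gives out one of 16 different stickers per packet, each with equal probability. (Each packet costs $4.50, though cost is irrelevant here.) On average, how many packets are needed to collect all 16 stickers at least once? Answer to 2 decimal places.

54.09

The wait to go from k to k+1 distinct stickers is geometric with mean 16/(16-k).
E[T] = 16/16 + 16/15 + 16/14 + ... + 16/2 + 16/1 = 16·H_{16}.
H_{16} = 3.381, so E[T] = 54.092.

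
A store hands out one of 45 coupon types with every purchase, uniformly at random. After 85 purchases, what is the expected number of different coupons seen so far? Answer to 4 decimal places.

38.3377

For each coupon, P(seen in 85 purchases) = 1 - (44/45)^85 = 0.85195.
By linearity of expectation, E[distinct seen] = 45·(1 - (44/45)^85) = 38.33767.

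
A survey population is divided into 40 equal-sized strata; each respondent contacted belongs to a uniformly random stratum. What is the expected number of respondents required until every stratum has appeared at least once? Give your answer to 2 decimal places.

After k distinct strata have appeared, the next respondent gives a new one with probability (40-k)/40, so the expected wait for the (k+1)-th is 40/(40-k).
E[T] = 40/40 + 40/39 + 40/38 + ... + 40/2 + 40/1 = 40·H_{40}.
H_{40} = 4.279, so E[T] = 171.142.

171.14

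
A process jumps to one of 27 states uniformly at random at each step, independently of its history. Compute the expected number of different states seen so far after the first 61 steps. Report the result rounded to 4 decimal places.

For each state, P(seen in 61 steps) = 1 - (26/27)^61 = 0.89996.
By linearity of expectation, E[distinct seen] = 27·(1 - (26/27)^61) = 24.29885.

24.2989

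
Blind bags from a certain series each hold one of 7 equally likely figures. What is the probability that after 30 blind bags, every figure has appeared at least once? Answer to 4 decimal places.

0.9322

Let A_i be the event that figure i is missing after 30 blind bags. By inclusion–exclusion on the A_i,
P(all seen) = Σ_{j=0}^{7} (-1)^j C(7,j)((7-j)/7)^30
= 1.00000 - 0.06866 + 0.00087 - 0.00000 + 0.00000 - 0.00000 + 0.00000 - 0.00000
= 0.93221.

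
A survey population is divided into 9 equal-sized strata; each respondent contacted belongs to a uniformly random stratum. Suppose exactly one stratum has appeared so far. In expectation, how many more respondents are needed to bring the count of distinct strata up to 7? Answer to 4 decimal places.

With k distinct strata already seen, the next new one takes an expected 9/(9-k) respondents.
Sum over k = 1,...,6: E = 9/8 + 9/7 + 9/6 + 9/5 + 9/4 + 9/3 = 10.96071.

10.9607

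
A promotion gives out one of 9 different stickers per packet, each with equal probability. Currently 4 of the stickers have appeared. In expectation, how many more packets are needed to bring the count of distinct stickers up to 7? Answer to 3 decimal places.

The wait to go from k to k+1 distinct stickers is geometric with mean 9/(9-k).
Sum over k = 4,...,6: E = 9/5 + 9/4 + 9/3 = 7.0500.

7.050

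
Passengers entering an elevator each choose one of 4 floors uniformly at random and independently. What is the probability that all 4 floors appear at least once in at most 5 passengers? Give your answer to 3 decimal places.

By inclusion–exclusion over which floors are missing,
P(all seen) = Σ_{j=0}^{4} (-1)^j C(4,j)((4-j)/4)^5
= 1.0000 - 0.9492 + 0.1875 - 0.0039 + 0.0000
= 0.2344.

0.234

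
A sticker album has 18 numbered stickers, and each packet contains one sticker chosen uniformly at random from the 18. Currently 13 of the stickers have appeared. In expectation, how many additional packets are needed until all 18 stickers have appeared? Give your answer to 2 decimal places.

The wait to go from k to k+1 distinct stickers is geometric with mean 18/(18-k).
Sum over k = 13,...,17: E = 18/5 + 18/4 + 18/3 + 18/2 + 18/1 = 41.100.

41.10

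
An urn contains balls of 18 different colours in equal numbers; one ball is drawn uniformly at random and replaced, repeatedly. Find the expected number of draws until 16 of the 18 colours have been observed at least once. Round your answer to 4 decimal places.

35.9119

Going from k to k+1 distinct takes a geometric number of draws with mean 18/(18-k).
Sum over k = 0,...,15: E = 18/18 + 18/17 + 18/16 + ... + 18/4 + 18/3 = 35.91195.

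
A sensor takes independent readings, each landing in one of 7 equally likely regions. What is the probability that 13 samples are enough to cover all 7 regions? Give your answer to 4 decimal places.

By inclusion–exclusion over which regions are missing,
P(all seen) = Σ_{j=0}^{7} (-1)^j C(7,j)((7-j)/7)^13
= 1.00000 - 0.94360 + 0.26458 - 0.02424 + 0.00058 - 0.00000 + 0.00000 - 0.00000
= 0.29731.

0.2973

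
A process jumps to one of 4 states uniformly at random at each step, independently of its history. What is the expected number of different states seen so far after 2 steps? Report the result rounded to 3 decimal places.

For each state, P(seen in 2 steps) = 1 - (3/4)^2 = 0.4375.
By linearity of expectation, E[distinct seen] = 4·(1 - (3/4)^2) = 1.7500.

1.750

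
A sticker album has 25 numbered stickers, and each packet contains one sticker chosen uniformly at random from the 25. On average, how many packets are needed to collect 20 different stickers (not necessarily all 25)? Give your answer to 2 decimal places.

38.32

With k distinct stickers already seen, the next new one arrives after an expected 25/(25-k) packets.
Sum over k = 0,...,19: E = 25/25 + 25/24 + 25/23 + ... + 25/7 + 25/6 = 38.316.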